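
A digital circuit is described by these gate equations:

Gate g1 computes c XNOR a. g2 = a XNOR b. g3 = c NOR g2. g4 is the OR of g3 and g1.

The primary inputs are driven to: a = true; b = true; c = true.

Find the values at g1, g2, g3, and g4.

g1 = true, g2 = true, g3 = false, g4 = true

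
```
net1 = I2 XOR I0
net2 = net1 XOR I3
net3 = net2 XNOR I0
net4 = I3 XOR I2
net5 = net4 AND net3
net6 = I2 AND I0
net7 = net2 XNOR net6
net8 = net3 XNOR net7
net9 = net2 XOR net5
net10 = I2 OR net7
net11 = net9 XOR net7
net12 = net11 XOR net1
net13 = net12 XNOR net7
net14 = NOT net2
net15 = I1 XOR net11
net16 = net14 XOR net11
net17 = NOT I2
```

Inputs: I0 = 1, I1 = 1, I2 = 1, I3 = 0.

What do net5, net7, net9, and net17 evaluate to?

net5 = 0  net7 = 0  net9 = 0  net17 = 0

net1 = I2 XOR I0 = 1 XOR 1 = 0
net2 = net1 XOR I3 = 0 XOR 0 = 0
net3 = net2 XNOR I0 = 0 XNOR 1 = 0
net4 = I3 XOR I2 = 0 XOR 1 = 1
net5 = net4 AND net3 = 1 AND 0 = 0
net6 = I2 AND I0 = 1 AND 1 = 1
net7 = net2 XNOR net6 = 0 XNOR 1 = 0
net9 = net2 XOR net5 = 0 XOR 0 = 0
net17 = NOT I2 = NOT 1 = 0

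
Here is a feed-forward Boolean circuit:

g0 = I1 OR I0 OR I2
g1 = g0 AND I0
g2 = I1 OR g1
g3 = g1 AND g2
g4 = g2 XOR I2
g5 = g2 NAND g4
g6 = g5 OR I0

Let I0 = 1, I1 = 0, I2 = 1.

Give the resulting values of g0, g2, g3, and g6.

g0 = 1; g2 = 1; g3 = 1; g6 = 1

g0 = I1 OR I0 OR I2 = 0 OR 1 OR 1 = 1
g1 = g0 AND I0 = 1 AND 1 = 1
g2 = I1 OR g1 = 0 OR 1 = 1
g3 = g1 AND g2 = 1 AND 1 = 1
g4 = g2 XOR I2 = 1 XOR 1 = 0
g5 = g2 NAND g4 = 1 NAND 0 = 1
g6 = g5 OR I0 = 1 OR 1 = 1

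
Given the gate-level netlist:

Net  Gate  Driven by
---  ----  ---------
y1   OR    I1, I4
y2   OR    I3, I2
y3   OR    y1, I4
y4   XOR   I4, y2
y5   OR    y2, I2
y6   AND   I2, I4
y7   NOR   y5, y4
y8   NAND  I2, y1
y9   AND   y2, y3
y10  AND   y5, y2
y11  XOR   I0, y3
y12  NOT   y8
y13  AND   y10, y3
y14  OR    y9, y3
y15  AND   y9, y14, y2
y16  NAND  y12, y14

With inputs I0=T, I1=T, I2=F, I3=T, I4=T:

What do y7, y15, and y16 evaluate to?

y7 = F; y15 = T; y16 = T

y1 = I1 OR I4 = T OR T = T
y2 = I3 OR I2 = T OR F = T
y3 = y1 OR I4 = T OR T = T
y4 = I4 XOR y2 = T XOR T = F
y5 = y2 OR I2 = T OR F = T
y7 = y5 NOR y4 = T NOR F = F
y8 = I2 NAND y1 = F NAND T = T
y9 = y2 AND y3 = T AND T = T
y12 = NOT y8 = NOT T = F
y14 = y9 OR y3 = T OR T = T
y15 = y9 AND y14 AND y2 = T AND T AND T = T
y16 = y12 NAND y14 = F NAND T = T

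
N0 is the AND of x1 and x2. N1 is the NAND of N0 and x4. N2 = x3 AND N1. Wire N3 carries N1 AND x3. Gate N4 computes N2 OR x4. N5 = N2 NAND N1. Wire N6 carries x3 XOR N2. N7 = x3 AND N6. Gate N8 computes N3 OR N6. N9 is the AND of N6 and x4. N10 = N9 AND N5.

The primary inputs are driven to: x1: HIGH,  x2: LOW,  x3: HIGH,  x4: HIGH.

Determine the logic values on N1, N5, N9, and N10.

N1 = HIGH; N5 = LOW; N9 = LOW; N10 = LOW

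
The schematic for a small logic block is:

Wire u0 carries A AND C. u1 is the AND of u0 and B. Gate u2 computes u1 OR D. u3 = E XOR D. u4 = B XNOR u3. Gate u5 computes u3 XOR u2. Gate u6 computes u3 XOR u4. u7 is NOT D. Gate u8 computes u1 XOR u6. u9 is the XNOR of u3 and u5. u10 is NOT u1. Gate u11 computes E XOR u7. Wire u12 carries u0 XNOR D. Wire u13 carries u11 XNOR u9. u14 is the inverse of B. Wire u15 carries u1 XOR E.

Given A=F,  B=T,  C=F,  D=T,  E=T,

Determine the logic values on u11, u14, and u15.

u11 = T; u14 = F; u15 = T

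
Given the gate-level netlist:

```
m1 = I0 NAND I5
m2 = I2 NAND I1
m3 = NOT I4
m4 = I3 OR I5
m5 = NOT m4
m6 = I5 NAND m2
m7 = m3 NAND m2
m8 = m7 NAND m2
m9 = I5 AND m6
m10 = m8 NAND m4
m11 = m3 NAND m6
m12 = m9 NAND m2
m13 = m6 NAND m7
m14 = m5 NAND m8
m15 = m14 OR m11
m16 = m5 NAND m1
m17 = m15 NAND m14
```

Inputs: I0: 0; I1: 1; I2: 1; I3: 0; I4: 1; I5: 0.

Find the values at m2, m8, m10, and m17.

m2 = 0  m8 = 1  m10 = 1  m17 = 1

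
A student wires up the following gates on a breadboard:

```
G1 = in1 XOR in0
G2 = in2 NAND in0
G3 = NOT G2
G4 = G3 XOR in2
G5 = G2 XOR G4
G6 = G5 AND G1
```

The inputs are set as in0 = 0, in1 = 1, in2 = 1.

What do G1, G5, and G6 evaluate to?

G1 = 1, G5 = 0, G6 = 0

G1 = in1 XOR in0 = 1 XOR 0 = 1
G2 = in2 NAND in0 = 1 NAND 0 = 1
G3 = NOT G2 = NOT 1 = 0
G4 = G3 XOR in2 = 0 XOR 1 = 1
G5 = G2 XOR G4 = 1 XOR 1 = 0
G6 = G5 AND G1 = 0 AND 1 = 0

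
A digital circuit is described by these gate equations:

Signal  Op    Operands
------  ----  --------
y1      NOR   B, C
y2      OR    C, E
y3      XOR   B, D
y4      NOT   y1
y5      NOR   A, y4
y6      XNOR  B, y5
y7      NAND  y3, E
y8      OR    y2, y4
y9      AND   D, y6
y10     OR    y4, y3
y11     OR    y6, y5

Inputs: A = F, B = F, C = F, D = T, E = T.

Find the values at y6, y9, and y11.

y1 = B NOR C = F NOR F = T
y4 = NOT y1 = NOT T = F
y5 = A NOR y4 = F NOR F = T
y6 = B XNOR y5 = F XNOR T = F
y9 = D AND y6 = T AND F = F
y11 = y6 OR y5 = F OR T = T

y6 = F  y9 = F  y11 = T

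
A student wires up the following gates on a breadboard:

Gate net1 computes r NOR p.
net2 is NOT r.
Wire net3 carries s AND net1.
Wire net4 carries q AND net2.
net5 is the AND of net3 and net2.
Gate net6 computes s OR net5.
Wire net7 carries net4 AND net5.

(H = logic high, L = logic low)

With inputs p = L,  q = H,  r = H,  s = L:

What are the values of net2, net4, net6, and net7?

net2 = L, net4 = L, net6 = L, net7 = L

net1 = r NOR p = H NOR L = L
net2 = NOT r = NOT H = L
net3 = s AND net1 = L AND L = L
net4 = q AND net2 = H AND L = L
net5 = net3 AND net2 = L AND L = L
net6 = s OR net5 = L OR L = L
net7 = net4 AND net5 = L AND L = L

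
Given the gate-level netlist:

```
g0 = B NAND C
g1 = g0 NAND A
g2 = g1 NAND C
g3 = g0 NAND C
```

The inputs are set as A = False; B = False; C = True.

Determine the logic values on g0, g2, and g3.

g0 = B NAND C = False NAND True = True
g1 = g0 NAND A = True NAND False = True
g2 = g1 NAND C = True NAND True = False
g3 = g0 NAND C = True NAND True = False

g0 = True, g2 = False, g3 = False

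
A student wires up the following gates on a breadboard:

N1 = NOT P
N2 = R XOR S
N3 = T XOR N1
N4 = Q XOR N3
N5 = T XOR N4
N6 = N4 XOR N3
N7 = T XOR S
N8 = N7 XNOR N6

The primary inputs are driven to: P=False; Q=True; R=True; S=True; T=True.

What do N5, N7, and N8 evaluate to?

N1 = NOT P = NOT False = True
N3 = T XOR N1 = True XOR True = False
N4 = Q XOR N3 = True XOR False = True
N5 = T XOR N4 = True XOR True = False
N6 = N4 XOR N3 = True XOR False = True
N7 = T XOR S = True XOR True = False
N8 = N7 XNOR N6 = False XNOR True = False

N5 = False, N7 = False, N8 = False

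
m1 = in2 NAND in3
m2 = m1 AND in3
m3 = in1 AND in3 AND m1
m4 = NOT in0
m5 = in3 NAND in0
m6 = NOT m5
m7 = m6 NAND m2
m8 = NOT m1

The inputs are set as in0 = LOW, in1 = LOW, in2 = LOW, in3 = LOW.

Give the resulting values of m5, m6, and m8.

m1 = in2 NAND in3 = LOW NAND LOW = HIGH
m5 = in3 NAND in0 = LOW NAND LOW = HIGH
m6 = NOT m5 = NOT HIGH = LOW
m8 = NOT m1 = NOT HIGH = LOW

m5 = HIGH; m6 = LOW; m8 = LOW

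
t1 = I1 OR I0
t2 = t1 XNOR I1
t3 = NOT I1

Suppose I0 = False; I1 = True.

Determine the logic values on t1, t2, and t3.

t1 = True, t2 = True, t3 = False

t1 = I1 OR I0 = True OR False = True
t2 = t1 XNOR I1 = True XNOR True = True
t3 = NOT I1 = NOT True = False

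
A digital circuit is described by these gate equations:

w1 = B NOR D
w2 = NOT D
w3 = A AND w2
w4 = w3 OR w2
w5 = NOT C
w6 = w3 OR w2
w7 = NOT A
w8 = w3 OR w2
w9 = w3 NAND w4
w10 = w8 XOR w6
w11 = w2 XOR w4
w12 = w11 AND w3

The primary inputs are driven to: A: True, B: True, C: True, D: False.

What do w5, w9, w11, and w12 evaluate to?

w5 = False; w9 = False; w11 = False; w12 = False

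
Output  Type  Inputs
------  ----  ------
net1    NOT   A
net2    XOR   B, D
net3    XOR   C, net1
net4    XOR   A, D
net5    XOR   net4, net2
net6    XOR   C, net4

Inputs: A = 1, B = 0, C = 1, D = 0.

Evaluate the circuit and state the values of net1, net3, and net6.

net1 = NOT A = NOT 1 = 0
net3 = C XOR net1 = 1 XOR 0 = 1
net4 = A XOR D = 1 XOR 0 = 1
net6 = C XOR net4 = 1 XOR 1 = 0

net1 = 0, net3 = 1, net6 = 0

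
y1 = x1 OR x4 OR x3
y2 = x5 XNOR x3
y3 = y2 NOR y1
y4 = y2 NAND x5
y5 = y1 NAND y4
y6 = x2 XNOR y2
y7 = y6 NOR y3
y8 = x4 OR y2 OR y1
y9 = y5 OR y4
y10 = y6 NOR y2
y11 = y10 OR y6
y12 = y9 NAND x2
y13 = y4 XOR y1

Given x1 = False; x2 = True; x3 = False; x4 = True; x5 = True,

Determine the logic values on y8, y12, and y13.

y1 = x1 OR x4 OR x3 = False OR True OR False = True
y2 = x5 XNOR x3 = True XNOR False = False
y4 = y2 NAND x5 = False NAND True = True
y5 = y1 NAND y4 = True NAND True = False
y8 = x4 OR y2 OR y1 = True OR False OR True = True
y9 = y5 OR y4 = False OR True = True
y12 = y9 NAND x2 = True NAND True = False
y13 = y4 XOR y1 = True XOR True = False

y8 = True, y12 = False, y13 = False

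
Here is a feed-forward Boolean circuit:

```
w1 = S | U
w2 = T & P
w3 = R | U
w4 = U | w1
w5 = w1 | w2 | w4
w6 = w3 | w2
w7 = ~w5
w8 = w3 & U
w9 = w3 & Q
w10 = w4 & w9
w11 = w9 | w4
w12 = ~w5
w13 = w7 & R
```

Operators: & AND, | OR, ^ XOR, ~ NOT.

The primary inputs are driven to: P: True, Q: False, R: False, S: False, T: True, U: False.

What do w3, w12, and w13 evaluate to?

w3 = False  w12 = False  w13 = False

w1 = S OR U = False OR False = False
w2 = T AND P = True AND True = True
w3 = R OR U = False OR False = False
w4 = U OR w1 = False OR False = False
w5 = w1 OR w2 OR w4 = False OR True OR False = True
w7 = NOT w5 = NOT True = False
w12 = NOT w5 = NOT True = False
w13 = w7 AND R = False AND False = False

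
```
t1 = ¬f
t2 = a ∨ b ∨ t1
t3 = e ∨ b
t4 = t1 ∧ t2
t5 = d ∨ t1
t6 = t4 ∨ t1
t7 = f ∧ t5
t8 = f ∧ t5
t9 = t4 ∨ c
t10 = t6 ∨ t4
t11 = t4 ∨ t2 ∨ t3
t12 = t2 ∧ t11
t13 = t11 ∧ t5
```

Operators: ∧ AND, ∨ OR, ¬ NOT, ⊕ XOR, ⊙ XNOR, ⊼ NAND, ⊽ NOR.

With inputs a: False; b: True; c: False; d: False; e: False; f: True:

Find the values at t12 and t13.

t12 = True  t13 = False

t1 = NOT f = NOT True = False
t2 = a OR b OR t1 = False OR True OR False = True
t3 = e OR b = False OR True = True
t4 = t1 AND t2 = False AND True = False
t5 = d OR t1 = False OR False = False
t11 = t4 OR t2 OR t3 = False OR True OR True = True
t12 = t2 AND t11 = True AND True = True
t13 = t11 AND t5 = True AND False = False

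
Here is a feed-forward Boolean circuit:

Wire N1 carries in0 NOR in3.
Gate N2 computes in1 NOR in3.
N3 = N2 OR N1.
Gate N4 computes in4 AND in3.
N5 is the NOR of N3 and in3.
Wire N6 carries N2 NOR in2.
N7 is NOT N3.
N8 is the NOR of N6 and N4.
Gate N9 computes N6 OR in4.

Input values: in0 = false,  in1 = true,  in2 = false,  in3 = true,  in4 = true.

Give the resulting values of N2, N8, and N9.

N2 = in1 NOR in3 = true NOR true = false
N4 = in4 AND in3 = true AND true = true
N6 = N2 NOR in2 = false NOR false = true
N8 = N6 NOR N4 = true NOR true = false
N9 = N6 OR in4 = true OR true = true

N2 = false; N8 = false; N9 = true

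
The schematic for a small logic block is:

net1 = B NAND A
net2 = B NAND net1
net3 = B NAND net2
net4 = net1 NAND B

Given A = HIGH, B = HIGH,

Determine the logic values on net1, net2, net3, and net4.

net1 = LOW, net2 = HIGH, net3 = LOW, net4 = HIGH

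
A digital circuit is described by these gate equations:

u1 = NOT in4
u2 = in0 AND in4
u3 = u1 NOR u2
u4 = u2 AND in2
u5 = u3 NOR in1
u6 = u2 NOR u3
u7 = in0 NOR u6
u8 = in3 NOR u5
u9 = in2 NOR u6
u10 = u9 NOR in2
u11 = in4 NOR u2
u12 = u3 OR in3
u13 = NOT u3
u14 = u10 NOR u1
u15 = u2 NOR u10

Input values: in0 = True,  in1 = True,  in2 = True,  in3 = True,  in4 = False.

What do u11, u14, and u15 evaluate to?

u11 = True  u14 = False  u15 = True

u1 = NOT in4 = NOT False = True
u2 = in0 AND in4 = True AND False = False
u3 = u1 NOR u2 = True NOR False = False
u6 = u2 NOR u3 = False NOR False = True
u9 = in2 NOR u6 = True NOR True = False
u10 = u9 NOR in2 = False NOR True = False
u11 = in4 NOR u2 = False NOR False = True
u14 = u10 NOR u1 = False NOR True = False
u15 = u2 NOR u10 = False NOR False = True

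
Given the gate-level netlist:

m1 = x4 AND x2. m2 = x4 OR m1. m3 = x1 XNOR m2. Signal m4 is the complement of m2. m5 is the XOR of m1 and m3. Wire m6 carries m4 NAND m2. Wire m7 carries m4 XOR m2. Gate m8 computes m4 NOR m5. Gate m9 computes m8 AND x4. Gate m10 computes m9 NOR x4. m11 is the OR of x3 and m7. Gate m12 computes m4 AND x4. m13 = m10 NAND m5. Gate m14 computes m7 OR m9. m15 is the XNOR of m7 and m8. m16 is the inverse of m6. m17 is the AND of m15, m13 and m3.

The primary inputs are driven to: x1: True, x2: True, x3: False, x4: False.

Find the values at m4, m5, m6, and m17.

m4 = True, m5 = False, m6 = True, m17 = False

m1 = x4 AND x2 = False AND True = False
m2 = x4 OR m1 = False OR False = False
m3 = x1 XNOR m2 = True XNOR False = False
m4 = NOT m2 = NOT False = True
m5 = m1 XOR m3 = False XOR False = False
m6 = m4 NAND m2 = True NAND False = True
m7 = m4 XOR m2 = True XOR False = True
m8 = m4 NOR m5 = True NOR False = False
m9 = m8 AND x4 = False AND False = False
m10 = m9 NOR x4 = False NOR False = True
m13 = m10 NAND m5 = True NAND False = True
m15 = m7 XNOR m8 = True XNOR False = False
m17 = m15 AND m13 AND m3 = False AND True AND False = False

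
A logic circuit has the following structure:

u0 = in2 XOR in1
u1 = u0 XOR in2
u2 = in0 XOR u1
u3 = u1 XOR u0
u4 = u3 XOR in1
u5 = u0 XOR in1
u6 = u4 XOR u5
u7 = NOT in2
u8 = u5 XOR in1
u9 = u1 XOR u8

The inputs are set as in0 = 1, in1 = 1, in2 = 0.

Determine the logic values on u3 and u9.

u0 = in2 XOR in1 = 0 XOR 1 = 1
u1 = u0 XOR in2 = 1 XOR 0 = 1
u3 = u1 XOR u0 = 1 XOR 1 = 0
u5 = u0 XOR in1 = 1 XOR 1 = 0
u8 = u5 XOR in1 = 0 XOR 1 = 1
u9 = u1 XOR u8 = 1 XOR 1 = 0

u3 = 0; u9 = 0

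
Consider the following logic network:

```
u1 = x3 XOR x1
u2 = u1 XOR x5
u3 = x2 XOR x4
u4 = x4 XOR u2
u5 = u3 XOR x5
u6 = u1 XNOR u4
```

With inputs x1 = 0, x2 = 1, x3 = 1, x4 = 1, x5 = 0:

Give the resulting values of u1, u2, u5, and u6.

u1 = 1, u2 = 1, u5 = 0, u6 = 0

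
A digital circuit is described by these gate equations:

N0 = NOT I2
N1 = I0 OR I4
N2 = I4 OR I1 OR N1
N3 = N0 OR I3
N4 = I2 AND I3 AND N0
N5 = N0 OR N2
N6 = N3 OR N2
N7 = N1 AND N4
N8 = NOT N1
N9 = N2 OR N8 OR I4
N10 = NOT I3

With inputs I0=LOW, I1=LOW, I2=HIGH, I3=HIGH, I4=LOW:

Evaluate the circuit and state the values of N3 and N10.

N0 = NOT I2 = NOT HIGH = LOW
N3 = N0 OR I3 = LOW OR HIGH = HIGH
N10 = NOT I3 = NOT HIGH = LOW

N3 = HIGH  N10 = LOW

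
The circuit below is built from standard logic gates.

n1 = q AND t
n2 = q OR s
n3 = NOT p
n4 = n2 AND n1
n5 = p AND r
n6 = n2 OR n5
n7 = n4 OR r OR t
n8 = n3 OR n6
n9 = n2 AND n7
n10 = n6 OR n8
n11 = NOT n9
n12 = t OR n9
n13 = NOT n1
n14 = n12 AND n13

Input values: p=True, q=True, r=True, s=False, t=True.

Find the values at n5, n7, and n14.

n5 = True, n7 = True, n14 = False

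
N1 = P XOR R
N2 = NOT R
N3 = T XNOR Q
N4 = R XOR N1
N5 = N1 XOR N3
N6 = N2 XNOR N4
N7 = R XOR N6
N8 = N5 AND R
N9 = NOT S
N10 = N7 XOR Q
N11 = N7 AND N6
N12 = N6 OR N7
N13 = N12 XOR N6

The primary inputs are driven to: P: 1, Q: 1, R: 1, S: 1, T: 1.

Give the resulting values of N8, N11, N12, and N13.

N8 = 1, N11 = 0, N12 = 1, N13 = 1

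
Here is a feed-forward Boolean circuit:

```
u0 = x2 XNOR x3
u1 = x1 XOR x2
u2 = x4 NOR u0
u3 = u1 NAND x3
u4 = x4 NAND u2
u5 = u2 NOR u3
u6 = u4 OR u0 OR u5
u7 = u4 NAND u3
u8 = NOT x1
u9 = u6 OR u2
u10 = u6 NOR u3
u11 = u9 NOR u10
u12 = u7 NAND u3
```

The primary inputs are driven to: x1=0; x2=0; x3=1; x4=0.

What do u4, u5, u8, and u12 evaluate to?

u4 = 1  u5 = 0  u8 = 1  u12 = 1

u0 = x2 XNOR x3 = 0 XNOR 1 = 0
u1 = x1 XOR x2 = 0 XOR 0 = 0
u2 = x4 NOR u0 = 0 NOR 0 = 1
u3 = u1 NAND x3 = 0 NAND 1 = 1
u4 = x4 NAND u2 = 0 NAND 1 = 1
u5 = u2 NOR u3 = 1 NOR 1 = 0
u7 = u4 NAND u3 = 1 NAND 1 = 0
u8 = NOT x1 = NOT 0 = 1
u12 = u7 NAND u3 = 0 NAND 1 = 1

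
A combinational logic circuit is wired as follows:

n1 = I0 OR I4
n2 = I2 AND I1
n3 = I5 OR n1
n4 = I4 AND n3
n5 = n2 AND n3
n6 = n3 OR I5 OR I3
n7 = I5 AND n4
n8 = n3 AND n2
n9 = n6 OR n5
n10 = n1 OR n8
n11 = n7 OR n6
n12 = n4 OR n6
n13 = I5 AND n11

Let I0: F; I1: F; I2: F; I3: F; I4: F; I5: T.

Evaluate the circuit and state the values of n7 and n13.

n7 = F  n13 = T

n1 = I0 OR I4 = F OR F = F
n3 = I5 OR n1 = T OR F = T
n4 = I4 AND n3 = F AND T = F
n6 = n3 OR I5 OR I3 = T OR T OR F = T
n7 = I5 AND n4 = T AND F = F
n11 = n7 OR n6 = F OR T = T
n13 = I5 AND n11 = T AND T = T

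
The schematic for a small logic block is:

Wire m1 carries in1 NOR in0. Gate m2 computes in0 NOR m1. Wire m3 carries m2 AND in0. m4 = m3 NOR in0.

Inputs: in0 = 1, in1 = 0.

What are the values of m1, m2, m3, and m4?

m1 = 0, m2 = 0, m3 = 0, m4 = 0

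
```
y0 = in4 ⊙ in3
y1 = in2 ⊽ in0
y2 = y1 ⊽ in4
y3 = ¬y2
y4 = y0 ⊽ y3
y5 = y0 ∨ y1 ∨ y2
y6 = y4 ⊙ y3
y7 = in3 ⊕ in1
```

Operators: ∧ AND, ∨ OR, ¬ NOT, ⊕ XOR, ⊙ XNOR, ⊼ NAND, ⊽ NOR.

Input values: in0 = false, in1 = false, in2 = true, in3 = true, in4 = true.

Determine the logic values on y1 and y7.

y1 = in2 NOR in0 = true NOR false = false
y7 = in3 XOR in1 = true XOR false = true

y1 = false, y7 = true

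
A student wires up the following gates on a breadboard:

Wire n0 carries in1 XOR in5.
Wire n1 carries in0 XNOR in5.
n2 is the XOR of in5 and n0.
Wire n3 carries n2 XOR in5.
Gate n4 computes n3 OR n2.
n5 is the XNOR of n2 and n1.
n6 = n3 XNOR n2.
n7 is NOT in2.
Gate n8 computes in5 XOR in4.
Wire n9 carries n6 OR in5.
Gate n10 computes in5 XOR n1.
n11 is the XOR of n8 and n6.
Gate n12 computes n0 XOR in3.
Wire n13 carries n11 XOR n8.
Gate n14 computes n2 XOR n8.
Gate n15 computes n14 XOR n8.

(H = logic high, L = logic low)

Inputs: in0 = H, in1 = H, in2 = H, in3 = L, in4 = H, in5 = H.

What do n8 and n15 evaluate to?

n0 = in1 XOR in5 = H XOR H = L
n2 = in5 XOR n0 = H XOR L = H
n8 = in5 XOR in4 = H XOR H = L
n14 = n2 XOR n8 = H XOR L = H
n15 = n14 XOR n8 = H XOR L = H

n8 = L; n15 = H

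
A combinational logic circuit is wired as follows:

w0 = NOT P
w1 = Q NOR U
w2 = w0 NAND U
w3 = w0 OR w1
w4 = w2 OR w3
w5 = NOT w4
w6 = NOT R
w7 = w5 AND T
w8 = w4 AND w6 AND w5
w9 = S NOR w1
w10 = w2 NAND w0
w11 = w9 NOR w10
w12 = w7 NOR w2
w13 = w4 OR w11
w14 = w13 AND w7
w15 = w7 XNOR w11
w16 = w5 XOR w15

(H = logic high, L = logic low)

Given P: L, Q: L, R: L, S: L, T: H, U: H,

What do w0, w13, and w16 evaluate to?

w0 = H; w13 = H; w16 = H

w0 = NOT P = NOT L = H
w1 = Q NOR U = L NOR H = L
w2 = w0 NAND U = H NAND H = L
w3 = w0 OR w1 = H OR L = H
w4 = w2 OR w3 = L OR H = H
w5 = NOT w4 = NOT H = L
w7 = w5 AND T = L AND H = L
w9 = S NOR w1 = L NOR L = H
w10 = w2 NAND w0 = L NAND H = H
w11 = w9 NOR w10 = H NOR H = L
w13 = w4 OR w11 = H OR L = H
w15 = w7 XNOR w11 = L XNOR L = H
w16 = w5 XOR w15 = L XOR H = H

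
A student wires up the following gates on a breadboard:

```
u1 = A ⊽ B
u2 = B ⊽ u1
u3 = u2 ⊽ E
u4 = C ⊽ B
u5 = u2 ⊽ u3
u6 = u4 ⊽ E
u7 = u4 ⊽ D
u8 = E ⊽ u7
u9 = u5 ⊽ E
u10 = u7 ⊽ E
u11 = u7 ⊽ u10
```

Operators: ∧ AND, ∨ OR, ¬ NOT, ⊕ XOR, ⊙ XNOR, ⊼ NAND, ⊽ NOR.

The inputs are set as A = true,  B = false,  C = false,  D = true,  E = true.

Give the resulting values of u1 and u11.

u1 = false, u11 = true

u1 = A NOR B = true NOR false = false
u4 = C NOR B = false NOR false = true
u7 = u4 NOR D = true NOR true = false
u10 = u7 NOR E = false NOR true = false
u11 = u7 NOR u10 = false NOR false = true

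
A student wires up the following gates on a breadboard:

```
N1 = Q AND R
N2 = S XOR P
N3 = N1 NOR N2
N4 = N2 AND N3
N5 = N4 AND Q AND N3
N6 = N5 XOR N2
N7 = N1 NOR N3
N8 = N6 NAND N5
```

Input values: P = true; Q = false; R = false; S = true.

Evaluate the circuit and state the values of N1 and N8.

N1 = false; N8 = true

N1 = Q AND R = false AND false = false
N2 = S XOR P = true XOR true = false
N3 = N1 NOR N2 = false NOR false = true
N4 = N2 AND N3 = false AND true = false
N5 = N4 AND Q AND N3 = false AND false AND true = false
N6 = N5 XOR N2 = false XOR false = false
N8 = N6 NAND N5 = false NAND false = true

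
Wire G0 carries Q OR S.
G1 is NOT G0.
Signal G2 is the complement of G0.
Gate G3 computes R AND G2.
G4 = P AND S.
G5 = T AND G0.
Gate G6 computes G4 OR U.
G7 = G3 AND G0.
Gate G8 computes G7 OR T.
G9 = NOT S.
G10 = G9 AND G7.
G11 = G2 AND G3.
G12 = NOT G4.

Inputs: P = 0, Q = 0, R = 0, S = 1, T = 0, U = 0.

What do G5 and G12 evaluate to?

G0 = Q OR S = 0 OR 1 = 1
G4 = P AND S = 0 AND 1 = 0
G5 = T AND G0 = 0 AND 1 = 0
G12 = NOT G4 = NOT 0 = 1

G5 = 0  G12 = 1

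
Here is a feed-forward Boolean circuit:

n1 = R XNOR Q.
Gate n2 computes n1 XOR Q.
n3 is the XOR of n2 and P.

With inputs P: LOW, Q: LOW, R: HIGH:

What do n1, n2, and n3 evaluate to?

n1 = LOW  n2 = LOW  n3 = LOW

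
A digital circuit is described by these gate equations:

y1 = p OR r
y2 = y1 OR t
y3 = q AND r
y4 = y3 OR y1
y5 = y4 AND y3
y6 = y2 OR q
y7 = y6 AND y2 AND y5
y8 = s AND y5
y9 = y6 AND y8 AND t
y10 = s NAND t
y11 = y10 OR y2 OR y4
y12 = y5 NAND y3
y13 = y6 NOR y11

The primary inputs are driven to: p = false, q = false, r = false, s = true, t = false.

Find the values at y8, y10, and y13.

y8 = false  y10 = true  y13 = false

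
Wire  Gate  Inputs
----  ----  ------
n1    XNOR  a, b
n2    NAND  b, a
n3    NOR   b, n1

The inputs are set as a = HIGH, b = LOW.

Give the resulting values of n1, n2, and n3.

n1 = LOW, n2 = HIGH, n3 = HIGH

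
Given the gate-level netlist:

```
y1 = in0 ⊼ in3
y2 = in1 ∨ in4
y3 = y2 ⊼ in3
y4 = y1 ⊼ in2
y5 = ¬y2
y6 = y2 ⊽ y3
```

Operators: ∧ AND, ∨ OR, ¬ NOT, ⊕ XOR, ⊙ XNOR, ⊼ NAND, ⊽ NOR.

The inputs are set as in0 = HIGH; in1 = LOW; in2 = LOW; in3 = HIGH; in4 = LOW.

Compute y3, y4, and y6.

y3 = HIGH  y4 = HIGH  y6 = LOW

y1 = in0 NAND in3 = HIGH NAND HIGH = LOW
y2 = in1 OR in4 = LOW OR LOW = LOW
y3 = y2 NAND in3 = LOW NAND HIGH = HIGH
y4 = y1 NAND in2 = LOW NAND LOW = HIGH
y6 = y2 NOR y3 = LOW NOR HIGH = LOW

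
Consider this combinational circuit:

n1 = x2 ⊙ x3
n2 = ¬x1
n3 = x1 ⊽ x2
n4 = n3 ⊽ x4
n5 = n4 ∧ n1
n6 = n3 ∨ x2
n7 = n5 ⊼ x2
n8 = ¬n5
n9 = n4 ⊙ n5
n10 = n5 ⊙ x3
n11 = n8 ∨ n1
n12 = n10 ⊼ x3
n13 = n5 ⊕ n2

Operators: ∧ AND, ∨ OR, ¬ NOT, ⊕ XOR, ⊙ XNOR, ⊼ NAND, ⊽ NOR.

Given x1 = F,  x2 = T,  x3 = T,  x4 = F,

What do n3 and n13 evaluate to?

n3 = F, n13 = F

n1 = x2 XNOR x3 = T XNOR T = T
n2 = NOT x1 = NOT F = T
n3 = x1 NOR x2 = F NOR T = F
n4 = n3 NOR x4 = F NOR F = T
n5 = n4 AND n1 = T AND T = T
n13 = n5 XOR n2 = T XOR T = F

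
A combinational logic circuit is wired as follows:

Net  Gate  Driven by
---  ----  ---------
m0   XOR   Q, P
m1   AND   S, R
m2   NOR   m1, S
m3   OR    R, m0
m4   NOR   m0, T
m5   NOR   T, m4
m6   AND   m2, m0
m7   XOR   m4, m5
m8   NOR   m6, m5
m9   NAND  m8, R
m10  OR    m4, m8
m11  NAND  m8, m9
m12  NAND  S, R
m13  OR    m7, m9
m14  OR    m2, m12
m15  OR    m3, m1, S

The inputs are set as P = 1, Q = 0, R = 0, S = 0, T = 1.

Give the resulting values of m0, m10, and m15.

m0 = 1; m10 = 0; m15 = 1

m0 = Q XOR P = 0 XOR 1 = 1
m1 = S AND R = 0 AND 0 = 0
m2 = m1 NOR S = 0 NOR 0 = 1
m3 = R OR m0 = 0 OR 1 = 1
m4 = m0 NOR T = 1 NOR 1 = 0
m5 = T NOR m4 = 1 NOR 0 = 0
m6 = m2 AND m0 = 1 AND 1 = 1
m8 = m6 NOR m5 = 1 NOR 0 = 0
m10 = m4 OR m8 = 0 OR 0 = 0
m15 = m3 OR m1 OR S = 1 OR 0 OR 0 = 1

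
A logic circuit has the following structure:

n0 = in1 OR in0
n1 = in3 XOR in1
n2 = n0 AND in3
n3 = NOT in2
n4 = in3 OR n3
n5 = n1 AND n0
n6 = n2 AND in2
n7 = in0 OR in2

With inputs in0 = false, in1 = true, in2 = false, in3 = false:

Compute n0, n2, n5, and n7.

n0 = true  n2 = false  n5 = true  n7 = false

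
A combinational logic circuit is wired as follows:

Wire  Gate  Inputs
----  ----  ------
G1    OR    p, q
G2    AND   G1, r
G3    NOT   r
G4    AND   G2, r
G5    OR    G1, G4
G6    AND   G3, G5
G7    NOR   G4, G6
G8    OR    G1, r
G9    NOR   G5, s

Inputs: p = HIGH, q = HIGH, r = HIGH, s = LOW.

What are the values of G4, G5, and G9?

G4 = HIGH, G5 = HIGH, G9 = LOW

G1 = p OR q = HIGH OR HIGH = HIGH
G2 = G1 AND r = HIGH AND HIGH = HIGH
G4 = G2 AND r = HIGH AND HIGH = HIGH
G5 = G1 OR G4 = HIGH OR HIGH = HIGH
G9 = G5 NOR s = HIGH NOR LOW = LOW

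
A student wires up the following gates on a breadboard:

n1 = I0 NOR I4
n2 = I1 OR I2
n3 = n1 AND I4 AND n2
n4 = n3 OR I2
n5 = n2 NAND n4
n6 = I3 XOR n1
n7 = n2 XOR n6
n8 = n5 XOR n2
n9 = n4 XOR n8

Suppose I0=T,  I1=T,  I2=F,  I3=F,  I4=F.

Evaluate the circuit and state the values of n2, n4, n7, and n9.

n1 = I0 NOR I4 = T NOR F = F
n2 = I1 OR I2 = T OR F = T
n3 = n1 AND I4 AND n2 = F AND F AND T = F
n4 = n3 OR I2 = F OR F = F
n5 = n2 NAND n4 = T NAND F = T
n6 = I3 XOR n1 = F XOR F = F
n7 = n2 XOR n6 = T XOR F = T
n8 = n5 XOR n2 = T XOR T = F
n9 = n4 XOR n8 = F XOR F = F

n2 = T, n4 = F, n7 = T, n9 = F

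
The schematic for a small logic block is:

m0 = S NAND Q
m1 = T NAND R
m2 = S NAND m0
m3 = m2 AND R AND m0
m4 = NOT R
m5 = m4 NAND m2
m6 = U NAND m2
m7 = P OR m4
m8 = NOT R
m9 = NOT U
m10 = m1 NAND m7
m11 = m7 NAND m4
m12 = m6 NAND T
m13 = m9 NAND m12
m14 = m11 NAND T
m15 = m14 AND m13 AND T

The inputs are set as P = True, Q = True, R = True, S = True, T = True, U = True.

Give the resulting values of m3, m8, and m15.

m0 = S NAND Q = True NAND True = False
m2 = S NAND m0 = True NAND False = True
m3 = m2 AND R AND m0 = True AND True AND False = False
m4 = NOT R = NOT True = False
m6 = U NAND m2 = True NAND True = False
m7 = P OR m4 = True OR False = True
m8 = NOT R = NOT True = False
m9 = NOT U = NOT True = False
m11 = m7 NAND m4 = True NAND False = True
m12 = m6 NAND T = False NAND True = True
m13 = m9 NAND m12 = False NAND True = True
m14 = m11 NAND T = True NAND True = False
m15 = m14 AND m13 AND T = False AND True AND True = False

m3 = False; m8 = False; m15 = False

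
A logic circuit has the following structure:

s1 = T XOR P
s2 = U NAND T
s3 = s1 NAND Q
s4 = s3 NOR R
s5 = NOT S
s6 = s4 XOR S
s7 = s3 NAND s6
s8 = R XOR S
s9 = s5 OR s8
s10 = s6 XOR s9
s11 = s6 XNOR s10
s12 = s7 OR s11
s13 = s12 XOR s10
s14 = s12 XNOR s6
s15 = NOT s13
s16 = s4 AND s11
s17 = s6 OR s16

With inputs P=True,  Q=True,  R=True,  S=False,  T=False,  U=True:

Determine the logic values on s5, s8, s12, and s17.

s5 = True, s8 = True, s12 = True, s17 = False

s1 = T XOR P = False XOR True = True
s3 = s1 NAND Q = True NAND True = False
s4 = s3 NOR R = False NOR True = False
s5 = NOT S = NOT False = True
s6 = s4 XOR S = False XOR False = False
s7 = s3 NAND s6 = False NAND False = True
s8 = R XOR S = True XOR False = True
s9 = s5 OR s8 = True OR True = True
s10 = s6 XOR s9 = False XOR True = True
s11 = s6 XNOR s10 = False XNOR True = False
s12 = s7 OR s11 = True OR False = True
s16 = s4 AND s11 = False AND False = False
s17 = s6 OR s16 = False OR False = False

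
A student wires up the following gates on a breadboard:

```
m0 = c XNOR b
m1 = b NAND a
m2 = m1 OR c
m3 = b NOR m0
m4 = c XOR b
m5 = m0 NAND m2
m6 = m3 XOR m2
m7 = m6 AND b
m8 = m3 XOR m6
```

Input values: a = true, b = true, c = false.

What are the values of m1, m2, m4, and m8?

m0 = c XNOR b = false XNOR true = false
m1 = b NAND a = true NAND true = false
m2 = m1 OR c = false OR false = false
m3 = b NOR m0 = true NOR false = false
m4 = c XOR b = false XOR true = true
m6 = m3 XOR m2 = false XOR false = false
m8 = m3 XOR m6 = false XOR false = false

m1 = false  m2 = false  m4 = true  m8 = false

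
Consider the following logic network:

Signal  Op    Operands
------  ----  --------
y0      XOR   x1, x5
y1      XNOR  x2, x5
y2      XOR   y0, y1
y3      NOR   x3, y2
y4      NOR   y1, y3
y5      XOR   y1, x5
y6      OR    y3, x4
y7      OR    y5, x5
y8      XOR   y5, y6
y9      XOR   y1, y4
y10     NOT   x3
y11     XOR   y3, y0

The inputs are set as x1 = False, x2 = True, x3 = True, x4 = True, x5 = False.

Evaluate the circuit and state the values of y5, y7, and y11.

y0 = x1 XOR x5 = False XOR False = False
y1 = x2 XNOR x5 = True XNOR False = False
y2 = y0 XOR y1 = False XOR False = False
y3 = x3 NOR y2 = True NOR False = False
y5 = y1 XOR x5 = False XOR False = False
y7 = y5 OR x5 = False OR False = False
y11 = y3 XOR y0 = False XOR False = False

y5 = False, y7 = False, y11 = False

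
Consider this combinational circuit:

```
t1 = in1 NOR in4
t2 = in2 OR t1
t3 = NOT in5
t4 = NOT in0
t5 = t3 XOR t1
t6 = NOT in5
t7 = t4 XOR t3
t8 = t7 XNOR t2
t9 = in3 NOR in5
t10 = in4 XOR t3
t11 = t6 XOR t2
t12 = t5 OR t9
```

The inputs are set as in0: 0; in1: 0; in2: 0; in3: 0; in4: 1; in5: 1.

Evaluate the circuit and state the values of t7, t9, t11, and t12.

t7 = 1, t9 = 0, t11 = 0, t12 = 0

t1 = in1 NOR in4 = 0 NOR 1 = 0
t2 = in2 OR t1 = 0 OR 0 = 0
t3 = NOT in5 = NOT 1 = 0
t4 = NOT in0 = NOT 0 = 1
t5 = t3 XOR t1 = 0 XOR 0 = 0
t6 = NOT in5 = NOT 1 = 0
t7 = t4 XOR t3 = 1 XOR 0 = 1
t9 = in3 NOR in5 = 0 NOR 1 = 0
t11 = t6 XOR t2 = 0 XOR 0 = 0
t12 = t5 OR t9 = 0 OR 0 = 0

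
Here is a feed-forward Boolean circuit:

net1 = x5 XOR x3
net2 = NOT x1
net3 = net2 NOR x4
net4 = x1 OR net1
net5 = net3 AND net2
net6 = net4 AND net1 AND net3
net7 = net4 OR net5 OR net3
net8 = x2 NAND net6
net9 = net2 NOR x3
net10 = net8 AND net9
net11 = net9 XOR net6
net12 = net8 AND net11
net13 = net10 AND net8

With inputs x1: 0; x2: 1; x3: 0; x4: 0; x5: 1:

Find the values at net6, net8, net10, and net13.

net1 = x5 XOR x3 = 1 XOR 0 = 1
net2 = NOT x1 = NOT 0 = 1
net3 = net2 NOR x4 = 1 NOR 0 = 0
net4 = x1 OR net1 = 0 OR 1 = 1
net6 = net4 AND net1 AND net3 = 1 AND 1 AND 0 = 0
net8 = x2 NAND net6 = 1 NAND 0 = 1
net9 = net2 NOR x3 = 1 NOR 0 = 0
net10 = net8 AND net9 = 1 AND 0 = 0
net13 = net10 AND net8 = 0 AND 1 = 0

net6 = 0, net8 = 1, net10 = 0, net13 = 0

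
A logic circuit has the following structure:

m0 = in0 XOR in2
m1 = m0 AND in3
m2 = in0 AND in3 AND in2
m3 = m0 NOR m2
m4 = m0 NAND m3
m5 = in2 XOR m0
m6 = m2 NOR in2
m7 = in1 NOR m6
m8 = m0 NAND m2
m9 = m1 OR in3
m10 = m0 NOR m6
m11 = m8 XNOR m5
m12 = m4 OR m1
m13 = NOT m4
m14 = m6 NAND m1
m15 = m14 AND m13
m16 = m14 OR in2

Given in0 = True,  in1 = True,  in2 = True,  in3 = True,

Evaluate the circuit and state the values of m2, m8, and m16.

m0 = in0 XOR in2 = True XOR True = False
m1 = m0 AND in3 = False AND True = False
m2 = in0 AND in3 AND in2 = True AND True AND True = True
m6 = m2 NOR in2 = True NOR True = False
m8 = m0 NAND m2 = False NAND True = True
m14 = m6 NAND m1 = False NAND False = True
m16 = m14 OR in2 = True OR True = True

m2 = True, m8 = True, m16 = True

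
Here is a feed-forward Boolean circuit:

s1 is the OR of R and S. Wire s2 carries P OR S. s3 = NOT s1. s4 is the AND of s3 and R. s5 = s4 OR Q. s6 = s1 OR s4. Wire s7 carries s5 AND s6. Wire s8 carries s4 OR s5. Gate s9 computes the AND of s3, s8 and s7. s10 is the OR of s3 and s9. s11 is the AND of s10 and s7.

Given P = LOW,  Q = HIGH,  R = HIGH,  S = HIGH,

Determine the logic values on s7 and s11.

s7 = HIGH  s11 = LOW

s1 = R OR S = HIGH OR HIGH = HIGH
s3 = NOT s1 = NOT HIGH = LOW
s4 = s3 AND R = LOW AND HIGH = LOW
s5 = s4 OR Q = LOW OR HIGH = HIGH
s6 = s1 OR s4 = HIGH OR LOW = HIGH
s7 = s5 AND s6 = HIGH AND HIGH = HIGH
s8 = s4 OR s5 = LOW OR HIGH = HIGH
s9 = s3 AND s8 AND s7 = LOW AND HIGH AND HIGH = LOW
s10 = s3 OR s9 = LOW OR LOW = LOW
s11 = s10 AND s7 = LOW AND HIGH = LOW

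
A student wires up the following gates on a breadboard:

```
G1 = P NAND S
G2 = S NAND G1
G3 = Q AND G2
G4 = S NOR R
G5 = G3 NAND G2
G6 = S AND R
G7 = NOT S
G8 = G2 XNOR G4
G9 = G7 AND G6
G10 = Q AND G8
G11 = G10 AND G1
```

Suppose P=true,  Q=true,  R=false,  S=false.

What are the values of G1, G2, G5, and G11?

G1 = true, G2 = true, G5 = false, G11 = true

G1 = P NAND S = true NAND false = true
G2 = S NAND G1 = false NAND true = true
G3 = Q AND G2 = true AND true = true
G4 = S NOR R = false NOR false = true
G5 = G3 NAND G2 = true NAND true = false
G8 = G2 XNOR G4 = true XNOR true = true
G10 = Q AND G8 = true AND true = true
G11 = G10 AND G1 = true AND true = true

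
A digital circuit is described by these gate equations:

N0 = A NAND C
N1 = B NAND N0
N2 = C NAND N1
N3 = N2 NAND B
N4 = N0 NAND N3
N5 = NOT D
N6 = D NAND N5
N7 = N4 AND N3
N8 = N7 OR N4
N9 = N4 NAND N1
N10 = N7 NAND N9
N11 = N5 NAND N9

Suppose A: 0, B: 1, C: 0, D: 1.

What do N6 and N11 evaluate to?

N0 = A NAND C = 0 NAND 0 = 1
N1 = B NAND N0 = 1 NAND 1 = 0
N2 = C NAND N1 = 0 NAND 0 = 1
N3 = N2 NAND B = 1 NAND 1 = 0
N4 = N0 NAND N3 = 1 NAND 0 = 1
N5 = NOT D = NOT 1 = 0
N6 = D NAND N5 = 1 NAND 0 = 1
N9 = N4 NAND N1 = 1 NAND 0 = 1
N11 = N5 NAND N9 = 0 NAND 1 = 1

N6 = 1; N11 = 1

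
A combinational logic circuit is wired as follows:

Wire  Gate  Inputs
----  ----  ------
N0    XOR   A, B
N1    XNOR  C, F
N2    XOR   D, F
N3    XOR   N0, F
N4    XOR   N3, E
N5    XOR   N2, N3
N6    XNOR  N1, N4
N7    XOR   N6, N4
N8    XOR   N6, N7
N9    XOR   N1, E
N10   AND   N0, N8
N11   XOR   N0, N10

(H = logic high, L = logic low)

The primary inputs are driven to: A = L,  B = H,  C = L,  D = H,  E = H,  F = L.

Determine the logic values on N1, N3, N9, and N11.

N0 = A XOR B = L XOR H = H
N1 = C XNOR F = L XNOR L = H
N3 = N0 XOR F = H XOR L = H
N4 = N3 XOR E = H XOR H = L
N6 = N1 XNOR N4 = H XNOR L = L
N7 = N6 XOR N4 = L XOR L = L
N8 = N6 XOR N7 = L XOR L = L
N9 = N1 XOR E = H XOR H = L
N10 = N0 AND N8 = H AND L = L
N11 = N0 XOR N10 = H XOR L = H

N1 = H; N3 = H; N9 = L; N11 = H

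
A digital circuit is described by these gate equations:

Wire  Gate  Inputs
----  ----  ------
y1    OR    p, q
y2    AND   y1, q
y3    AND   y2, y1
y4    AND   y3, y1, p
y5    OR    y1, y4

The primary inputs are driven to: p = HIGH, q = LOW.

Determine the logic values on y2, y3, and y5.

y1 = p OR q = HIGH OR LOW = HIGH
y2 = y1 AND q = HIGH AND LOW = LOW
y3 = y2 AND y1 = LOW AND HIGH = LOW
y4 = y3 AND y1 AND p = LOW AND HIGH AND HIGH = LOW
y5 = y1 OR y4 = HIGH OR LOW = HIGH

y2 = LOW, y3 = LOW, y5 = HIGH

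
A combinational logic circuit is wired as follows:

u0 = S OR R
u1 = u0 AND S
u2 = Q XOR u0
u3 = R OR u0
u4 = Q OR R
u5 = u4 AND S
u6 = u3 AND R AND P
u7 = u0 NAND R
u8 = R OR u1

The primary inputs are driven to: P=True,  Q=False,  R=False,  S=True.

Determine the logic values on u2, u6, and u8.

u2 = True, u6 = False, u8 = True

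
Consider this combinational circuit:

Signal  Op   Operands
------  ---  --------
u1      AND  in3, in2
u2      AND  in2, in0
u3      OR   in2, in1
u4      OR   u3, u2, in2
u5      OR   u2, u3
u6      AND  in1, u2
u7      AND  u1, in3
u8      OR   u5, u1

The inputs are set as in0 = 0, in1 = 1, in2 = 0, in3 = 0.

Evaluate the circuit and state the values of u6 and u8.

u1 = in3 AND in2 = 0 AND 0 = 0
u2 = in2 AND in0 = 0 AND 0 = 0
u3 = in2 OR in1 = 0 OR 1 = 1
u5 = u2 OR u3 = 0 OR 1 = 1
u6 = in1 AND u2 = 1 AND 0 = 0
u8 = u5 OR u1 = 1 OR 0 = 1

u6 = 0, u8 = 1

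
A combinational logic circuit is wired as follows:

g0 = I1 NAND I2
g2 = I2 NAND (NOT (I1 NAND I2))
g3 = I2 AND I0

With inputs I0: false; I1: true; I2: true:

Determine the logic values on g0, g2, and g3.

g0 = false; g2 = false; g3 = false

g0 = true NAND true = false
g2 = true NAND (NOT (true NAND true)) = false
g3 = true AND false = false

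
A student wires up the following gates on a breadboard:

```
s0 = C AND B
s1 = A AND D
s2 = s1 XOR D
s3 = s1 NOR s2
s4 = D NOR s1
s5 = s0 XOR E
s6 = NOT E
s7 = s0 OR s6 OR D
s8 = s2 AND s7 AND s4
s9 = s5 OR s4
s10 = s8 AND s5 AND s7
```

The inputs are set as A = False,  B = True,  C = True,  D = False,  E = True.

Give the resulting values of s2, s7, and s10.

s2 = False; s7 = True; s10 = False

s0 = C AND B = True AND True = True
s1 = A AND D = False AND False = False
s2 = s1 XOR D = False XOR False = False
s4 = D NOR s1 = False NOR False = True
s5 = s0 XOR E = True XOR True = False
s6 = NOT E = NOT True = False
s7 = s0 OR s6 OR D = True OR False OR False = True
s8 = s2 AND s7 AND s4 = False AND True AND True = False
s10 = s8 AND s5 AND s7 = False AND False AND True = False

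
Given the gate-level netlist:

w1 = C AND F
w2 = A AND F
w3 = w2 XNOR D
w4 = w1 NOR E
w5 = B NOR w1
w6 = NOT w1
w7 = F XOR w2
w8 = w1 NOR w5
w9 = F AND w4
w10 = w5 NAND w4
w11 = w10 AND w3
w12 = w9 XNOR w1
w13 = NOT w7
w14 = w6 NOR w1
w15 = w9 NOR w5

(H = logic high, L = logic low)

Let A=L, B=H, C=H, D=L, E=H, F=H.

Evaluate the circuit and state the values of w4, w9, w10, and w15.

w4 = L  w9 = L  w10 = H  w15 = H

w1 = C AND F = H AND H = H
w4 = w1 NOR E = H NOR H = L
w5 = B NOR w1 = H NOR H = L
w9 = F AND w4 = H AND L = L
w10 = w5 NAND w4 = L NAND L = H
w15 = w9 NOR w5 = L NOR L = H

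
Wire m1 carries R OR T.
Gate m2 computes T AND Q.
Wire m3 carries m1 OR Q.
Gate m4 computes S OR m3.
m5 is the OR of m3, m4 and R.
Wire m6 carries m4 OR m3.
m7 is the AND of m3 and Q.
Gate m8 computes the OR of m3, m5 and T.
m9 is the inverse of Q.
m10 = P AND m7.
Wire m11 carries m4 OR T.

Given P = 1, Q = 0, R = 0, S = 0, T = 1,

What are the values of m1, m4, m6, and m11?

m1 = R OR T = 0 OR 1 = 1
m3 = m1 OR Q = 1 OR 0 = 1
m4 = S OR m3 = 0 OR 1 = 1
m6 = m4 OR m3 = 1 OR 1 = 1
m11 = m4 OR T = 1 OR 1 = 1

m1 = 1  m4 = 1  m6 = 1  m11 = 1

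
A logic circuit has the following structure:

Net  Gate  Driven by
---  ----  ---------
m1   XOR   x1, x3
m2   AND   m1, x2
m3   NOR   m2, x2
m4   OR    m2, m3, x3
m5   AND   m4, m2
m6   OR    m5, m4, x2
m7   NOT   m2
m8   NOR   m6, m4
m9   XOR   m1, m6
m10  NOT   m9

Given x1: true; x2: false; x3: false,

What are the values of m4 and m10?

m1 = x1 XOR x3 = true XOR false = true
m2 = m1 AND x2 = true AND false = false
m3 = m2 NOR x2 = false NOR false = true
m4 = m2 OR m3 OR x3 = false OR true OR false = true
m5 = m4 AND m2 = true AND false = false
m6 = m5 OR m4 OR x2 = false OR true OR false = true
m9 = m1 XOR m6 = true XOR true = false
m10 = NOT m9 = NOT false = true

m4 = true, m10 = true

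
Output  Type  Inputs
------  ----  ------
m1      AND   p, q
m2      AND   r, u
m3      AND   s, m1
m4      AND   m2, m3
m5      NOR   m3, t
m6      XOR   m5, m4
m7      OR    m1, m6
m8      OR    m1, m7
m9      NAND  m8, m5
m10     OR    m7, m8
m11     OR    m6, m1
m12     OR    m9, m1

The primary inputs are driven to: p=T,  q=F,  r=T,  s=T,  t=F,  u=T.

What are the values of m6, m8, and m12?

m1 = p AND q = T AND F = F
m2 = r AND u = T AND T = T
m3 = s AND m1 = T AND F = F
m4 = m2 AND m3 = T AND F = F
m5 = m3 NOR t = F NOR F = T
m6 = m5 XOR m4 = T XOR F = T
m7 = m1 OR m6 = F OR T = T
m8 = m1 OR m7 = F OR T = T
m9 = m8 NAND m5 = T NAND T = F
m12 = m9 OR m1 = F OR F = F

m6 = T, m8 = T, m12 = F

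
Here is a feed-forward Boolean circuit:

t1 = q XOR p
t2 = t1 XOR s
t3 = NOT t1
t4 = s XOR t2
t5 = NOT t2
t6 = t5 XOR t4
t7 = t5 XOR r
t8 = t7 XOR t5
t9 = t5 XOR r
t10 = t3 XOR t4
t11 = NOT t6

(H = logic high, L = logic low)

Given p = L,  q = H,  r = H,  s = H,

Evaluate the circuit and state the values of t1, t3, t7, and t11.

t1 = q XOR p = H XOR L = H
t2 = t1 XOR s = H XOR H = L
t3 = NOT t1 = NOT H = L
t4 = s XOR t2 = H XOR L = H
t5 = NOT t2 = NOT L = H
t6 = t5 XOR t4 = H XOR H = L
t7 = t5 XOR r = H XOR H = L
t11 = NOT t6 = NOT L = H

t1 = H; t3 = L; t7 = L; t11 = H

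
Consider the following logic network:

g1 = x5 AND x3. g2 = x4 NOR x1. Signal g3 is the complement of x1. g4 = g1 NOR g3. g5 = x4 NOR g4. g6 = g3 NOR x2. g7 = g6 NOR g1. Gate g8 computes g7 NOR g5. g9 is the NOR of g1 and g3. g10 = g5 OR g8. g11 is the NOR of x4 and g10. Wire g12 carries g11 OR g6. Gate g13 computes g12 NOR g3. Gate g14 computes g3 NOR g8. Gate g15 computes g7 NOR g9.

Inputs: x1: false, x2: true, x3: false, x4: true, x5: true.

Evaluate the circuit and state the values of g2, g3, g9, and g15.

g1 = x5 AND x3 = true AND false = false
g2 = x4 NOR x1 = true NOR false = false
g3 = NOT x1 = NOT false = true
g6 = g3 NOR x2 = true NOR true = false
g7 = g6 NOR g1 = false NOR false = true
g9 = g1 NOR g3 = false NOR true = false
g15 = g7 NOR g9 = true NOR false = false

g2 = false  g3 = true  g9 = false  g15 = false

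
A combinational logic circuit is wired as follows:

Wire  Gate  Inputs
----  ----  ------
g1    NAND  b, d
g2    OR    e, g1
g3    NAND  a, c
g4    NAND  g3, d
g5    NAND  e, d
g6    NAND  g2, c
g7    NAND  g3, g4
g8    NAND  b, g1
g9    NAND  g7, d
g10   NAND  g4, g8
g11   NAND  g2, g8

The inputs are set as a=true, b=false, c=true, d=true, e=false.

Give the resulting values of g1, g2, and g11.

g1 = true, g2 = true, g11 = false

g1 = b NAND d = false NAND true = true
g2 = e OR g1 = false OR true = true
g8 = b NAND g1 = false NAND true = true
g11 = g2 NAND g8 = true NAND true = false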